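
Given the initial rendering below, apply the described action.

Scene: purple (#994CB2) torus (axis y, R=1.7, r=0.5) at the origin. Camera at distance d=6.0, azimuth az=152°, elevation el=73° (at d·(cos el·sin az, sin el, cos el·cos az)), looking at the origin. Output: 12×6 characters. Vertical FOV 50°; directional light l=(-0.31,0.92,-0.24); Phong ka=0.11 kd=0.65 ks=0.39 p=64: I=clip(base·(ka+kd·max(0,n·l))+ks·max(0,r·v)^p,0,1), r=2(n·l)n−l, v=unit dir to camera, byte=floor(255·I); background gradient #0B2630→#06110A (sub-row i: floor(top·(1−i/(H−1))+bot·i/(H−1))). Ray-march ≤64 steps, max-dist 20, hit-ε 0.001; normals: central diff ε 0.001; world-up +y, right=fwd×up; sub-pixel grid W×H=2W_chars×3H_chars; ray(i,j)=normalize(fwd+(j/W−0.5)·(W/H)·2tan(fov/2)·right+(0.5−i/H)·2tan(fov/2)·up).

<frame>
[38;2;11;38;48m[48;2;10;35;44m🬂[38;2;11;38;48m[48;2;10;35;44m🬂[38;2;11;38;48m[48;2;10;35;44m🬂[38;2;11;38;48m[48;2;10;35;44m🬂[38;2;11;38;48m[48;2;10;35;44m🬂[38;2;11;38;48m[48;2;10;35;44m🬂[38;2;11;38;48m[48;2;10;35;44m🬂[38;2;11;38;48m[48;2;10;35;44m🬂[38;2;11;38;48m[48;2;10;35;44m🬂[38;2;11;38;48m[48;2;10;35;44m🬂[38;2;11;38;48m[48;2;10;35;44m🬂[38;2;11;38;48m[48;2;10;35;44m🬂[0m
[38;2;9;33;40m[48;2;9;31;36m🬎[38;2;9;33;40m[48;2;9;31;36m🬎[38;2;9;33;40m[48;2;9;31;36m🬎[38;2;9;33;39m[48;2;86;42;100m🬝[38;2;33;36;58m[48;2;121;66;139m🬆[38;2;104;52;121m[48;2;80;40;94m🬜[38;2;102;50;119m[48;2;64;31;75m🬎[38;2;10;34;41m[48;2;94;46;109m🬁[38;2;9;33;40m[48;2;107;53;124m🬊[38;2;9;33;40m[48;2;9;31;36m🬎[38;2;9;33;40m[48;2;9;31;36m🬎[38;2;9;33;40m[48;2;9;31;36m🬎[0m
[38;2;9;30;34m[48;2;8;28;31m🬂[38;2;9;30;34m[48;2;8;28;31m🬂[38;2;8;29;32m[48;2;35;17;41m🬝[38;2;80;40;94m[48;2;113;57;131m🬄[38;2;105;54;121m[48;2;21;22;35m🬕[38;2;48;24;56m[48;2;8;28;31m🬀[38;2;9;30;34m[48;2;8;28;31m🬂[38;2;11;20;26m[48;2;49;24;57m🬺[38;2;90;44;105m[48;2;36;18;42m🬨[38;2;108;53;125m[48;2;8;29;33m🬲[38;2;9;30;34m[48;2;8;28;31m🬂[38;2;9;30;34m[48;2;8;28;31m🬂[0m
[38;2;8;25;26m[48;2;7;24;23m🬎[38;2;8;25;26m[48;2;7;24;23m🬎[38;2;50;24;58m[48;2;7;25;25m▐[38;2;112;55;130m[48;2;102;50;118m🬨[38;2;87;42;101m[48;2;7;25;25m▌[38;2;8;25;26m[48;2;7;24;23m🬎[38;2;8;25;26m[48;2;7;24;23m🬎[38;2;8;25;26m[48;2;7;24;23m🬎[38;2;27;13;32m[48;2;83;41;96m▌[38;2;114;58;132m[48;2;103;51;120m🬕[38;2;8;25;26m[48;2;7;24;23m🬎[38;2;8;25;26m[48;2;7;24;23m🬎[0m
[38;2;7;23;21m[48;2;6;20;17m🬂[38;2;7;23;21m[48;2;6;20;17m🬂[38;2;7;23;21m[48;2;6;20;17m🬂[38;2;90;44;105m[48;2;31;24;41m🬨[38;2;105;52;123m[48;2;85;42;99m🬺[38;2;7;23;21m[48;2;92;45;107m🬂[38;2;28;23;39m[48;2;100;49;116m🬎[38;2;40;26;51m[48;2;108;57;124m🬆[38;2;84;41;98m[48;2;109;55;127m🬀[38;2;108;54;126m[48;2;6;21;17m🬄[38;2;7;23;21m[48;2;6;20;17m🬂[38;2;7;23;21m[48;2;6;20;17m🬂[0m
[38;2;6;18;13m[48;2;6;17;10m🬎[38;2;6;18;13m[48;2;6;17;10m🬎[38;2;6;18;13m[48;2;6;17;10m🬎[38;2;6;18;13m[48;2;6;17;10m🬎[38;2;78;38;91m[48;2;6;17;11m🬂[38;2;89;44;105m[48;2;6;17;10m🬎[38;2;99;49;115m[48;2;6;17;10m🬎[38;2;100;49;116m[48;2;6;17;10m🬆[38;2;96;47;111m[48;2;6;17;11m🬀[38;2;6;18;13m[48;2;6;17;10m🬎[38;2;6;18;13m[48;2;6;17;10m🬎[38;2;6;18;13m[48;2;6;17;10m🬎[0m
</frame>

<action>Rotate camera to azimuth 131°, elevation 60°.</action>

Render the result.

<frame>
[38;2;11;38;48m[48;2;10;35;44m🬂[38;2;11;38;48m[48;2;10;35;44m🬂[38;2;11;38;48m[48;2;10;35;44m🬂[38;2;11;38;48m[48;2;10;35;44m🬂[38;2;11;38;48m[48;2;10;35;44m🬂[38;2;11;38;48m[48;2;10;35;44m🬂[38;2;11;38;48m[48;2;10;35;44m🬂[38;2;11;38;48m[48;2;10;35;44m🬂[38;2;11;38;48m[48;2;10;35;44m🬂[38;2;11;38;48m[48;2;10;35;44m🬂[38;2;11;38;48m[48;2;10;35;44m🬂[38;2;11;38;48m[48;2;10;35;44m🬂[0m
[38;2;9;33;40m[48;2;9;31;36m🬎[38;2;9;33;40m[48;2;9;31;36m🬎[38;2;9;33;40m[48;2;9;31;36m🬎[38;2;9;33;40m[48;2;9;31;36m🬎[38;2;9;33;40m[48;2;104;54;121m🬆[38;2;10;34;41m[48;2;99;49;115m🬂[38;2;10;34;41m[48;2;88;43;103m🬂[38;2;10;34;41m[48;2;97;48;113m🬂[38;2;110;55;128m[48;2;9;33;39m🬏[38;2;9;33;40m[48;2;9;31;36m🬎[38;2;9;33;40m[48;2;9;31;36m🬎[38;2;9;33;40m[48;2;9;31;36m🬎[0m
[38;2;9;30;34m[48;2;8;28;31m🬂[38;2;9;30;34m[48;2;8;28;31m🬂[38;2;9;30;34m[48;2;8;28;31m🬂[38;2;9;30;34m[48;2;106;52;124m🬀[38;2;134;80;151m[48;2;62;36;77m🬄[38;2;62;30;72m[48;2;11;25;31m🬀[38;2;16;8;19m[48;2;8;28;31m🬂[38;2;52;26;61m[48;2;12;20;27m🬁[38;2;91;45;106m[48;2;36;17;42m🬨[38;2;113;56;131m[48;2;8;29;32m🬓[38;2;9;30;34m[48;2;8;28;31m🬂[38;2;9;30;34m[48;2;8;28;31m🬂[0m
[38;2;8;25;26m[48;2;7;24;23m🬎[38;2;8;25;26m[48;2;7;24;23m🬎[38;2;53;26;62m[48;2;7;25;25m▐[38;2;112;55;131m[48;2;99;49;116m🬨[38;2;91;45;106m[48;2;7;25;25m▌[38;2;8;25;26m[48;2;7;24;23m🬎[38;2;8;25;26m[48;2;7;24;23m🬎[38;2;8;25;26m[48;2;7;24;23m🬎[38;2;20;10;24m[48;2;83;41;97m🬄[38;2;110;55;128m[48;2;98;48;114m🬝[38;2;8;25;26m[48;2;7;24;23m🬎[38;2;8;25;26m[48;2;7;24;23m🬎[0m
[38;2;7;23;21m[48;2;6;20;17m🬂[38;2;7;23;21m[48;2;6;20;17m🬂[38;2;7;23;21m[48;2;6;20;17m🬂[38;2;89;44;104m[48;2;35;23;44m🬊[38;2;108;53;125m[48;2;89;44;104m🬎[38;2;7;23;21m[48;2;106;52;123m🬂[38;2;7;23;21m[48;2;102;51;119m🬂[38;2;7;23;21m[48;2;103;53;119m🬀[38;2;174;119;192m[48;2;99;49;115m🬅[38;2;100;49;117m[48;2;6;21;17m🬄[38;2;7;23;21m[48;2;6;20;17m🬂[38;2;7;23;21m[48;2;6;20;17m🬂[0m
[38;2;6;18;13m[48;2;6;17;10m🬎[38;2;6;18;13m[48;2;6;17;10m🬎[38;2;6;18;13m[48;2;6;17;10m🬎[38;2;6;18;13m[48;2;6;17;10m🬎[38;2;54;27;63m[48;2;6;17;11m🬂[38;2;75;37;87m[48;2;15;17;20m🬊[38;2;76;38;89m[48;2;6;17;10m🬎[38;2;90;44;105m[48;2;17;19;22m🬂[38;2;72;35;84m[48;2;6;17;11m🬀[38;2;6;18;13m[48;2;6;17;10m🬎[38;2;6;18;13m[48;2;6;17;10m🬎[38;2;6;18;13m[48;2;6;17;10m🬎[0m
</frame>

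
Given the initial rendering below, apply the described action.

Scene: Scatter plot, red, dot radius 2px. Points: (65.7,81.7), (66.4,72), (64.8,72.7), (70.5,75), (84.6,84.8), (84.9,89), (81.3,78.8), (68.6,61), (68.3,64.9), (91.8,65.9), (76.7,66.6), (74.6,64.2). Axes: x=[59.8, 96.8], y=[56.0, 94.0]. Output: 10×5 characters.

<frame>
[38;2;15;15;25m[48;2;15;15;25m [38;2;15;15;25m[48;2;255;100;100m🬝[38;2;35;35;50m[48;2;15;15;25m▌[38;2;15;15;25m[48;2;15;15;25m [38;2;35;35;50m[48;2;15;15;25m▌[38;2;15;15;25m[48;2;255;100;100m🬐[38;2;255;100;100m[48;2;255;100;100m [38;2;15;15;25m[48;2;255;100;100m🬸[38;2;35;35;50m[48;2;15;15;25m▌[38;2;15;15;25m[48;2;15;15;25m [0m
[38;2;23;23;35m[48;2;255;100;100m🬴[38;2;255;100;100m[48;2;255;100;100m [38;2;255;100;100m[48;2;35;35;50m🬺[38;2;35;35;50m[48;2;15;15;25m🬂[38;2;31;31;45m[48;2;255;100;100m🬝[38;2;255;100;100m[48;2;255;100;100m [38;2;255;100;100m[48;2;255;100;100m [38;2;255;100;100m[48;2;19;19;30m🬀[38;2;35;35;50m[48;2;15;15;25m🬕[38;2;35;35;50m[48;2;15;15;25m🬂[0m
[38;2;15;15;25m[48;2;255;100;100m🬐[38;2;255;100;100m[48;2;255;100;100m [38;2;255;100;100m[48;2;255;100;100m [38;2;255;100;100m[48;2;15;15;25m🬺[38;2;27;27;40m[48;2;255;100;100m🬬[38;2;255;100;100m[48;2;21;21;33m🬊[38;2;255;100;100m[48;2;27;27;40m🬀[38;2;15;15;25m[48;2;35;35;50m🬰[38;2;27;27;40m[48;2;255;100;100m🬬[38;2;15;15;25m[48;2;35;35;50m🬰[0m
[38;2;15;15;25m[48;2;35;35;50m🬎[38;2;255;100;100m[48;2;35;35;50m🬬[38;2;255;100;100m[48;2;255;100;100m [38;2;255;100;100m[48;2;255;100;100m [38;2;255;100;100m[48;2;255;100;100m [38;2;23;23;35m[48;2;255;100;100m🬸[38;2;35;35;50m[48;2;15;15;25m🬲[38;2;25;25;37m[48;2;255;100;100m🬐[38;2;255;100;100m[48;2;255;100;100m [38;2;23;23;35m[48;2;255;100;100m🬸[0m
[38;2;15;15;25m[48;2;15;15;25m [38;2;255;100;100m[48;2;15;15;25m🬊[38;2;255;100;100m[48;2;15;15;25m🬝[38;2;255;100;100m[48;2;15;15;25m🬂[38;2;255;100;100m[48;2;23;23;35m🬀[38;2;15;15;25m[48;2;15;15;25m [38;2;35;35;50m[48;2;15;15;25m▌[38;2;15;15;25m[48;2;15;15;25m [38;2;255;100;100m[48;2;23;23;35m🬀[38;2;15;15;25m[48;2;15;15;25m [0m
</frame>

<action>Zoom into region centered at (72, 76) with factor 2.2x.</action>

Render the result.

<frame>
[38;2;15;15;25m[48;2;255;100;100m🬆[38;2;255;100;100m[48;2;15;15;25m🬺[38;2;23;23;35m[48;2;255;100;100m🬬[38;2;15;15;25m[48;2;15;15;25m [38;2;35;35;50m[48;2;15;15;25m▌[38;2;15;15;25m[48;2;15;15;25m [38;2;35;35;50m[48;2;15;15;25m▌[38;2;15;15;25m[48;2;15;15;25m [38;2;35;35;50m[48;2;15;15;25m▌[38;2;15;15;25m[48;2;15;15;25m [0m
[38;2;255;100;100m[48;2;19;19;30m🬁[38;2;255;100;100m[48;2;15;15;25m🬆[38;2;35;35;50m[48;2;15;15;25m🬕[38;2;23;23;35m[48;2;255;100;100m🬝[38;2;35;35;50m[48;2;15;15;25m🬕[38;2;35;35;50m[48;2;15;15;25m🬂[38;2;35;35;50m[48;2;15;15;25m🬕[38;2;35;35;50m[48;2;15;15;25m🬂[38;2;35;35;50m[48;2;15;15;25m🬕[38;2;35;35;50m[48;2;15;15;25m🬂[0m
[38;2;21;21;33m[48;2;255;100;100m🬆[38;2;25;25;37m[48;2;255;100;100m🬎[38;2;27;27;40m[48;2;255;100;100m🬴[38;2;255;100;100m[48;2;255;100;100m [38;2;255;100;100m[48;2;15;15;25m🬛[38;2;15;15;25m[48;2;35;35;50m🬰[38;2;35;35;50m[48;2;15;15;25m🬛[38;2;15;15;25m[48;2;35;35;50m🬰[38;2;35;35;50m[48;2;15;15;25m🬛[38;2;15;15;25m[48;2;35;35;50m🬰[0m
[38;2;255;100;100m[48;2;35;35;50m🬬[38;2;255;100;100m[48;2;255;100;100m [38;2;255;100;100m[48;2;25;25;37m🬛[38;2;23;23;35m[48;2;255;100;100m🬺[38;2;35;35;50m[48;2;15;15;25m🬲[38;2;15;15;25m[48;2;35;35;50m🬎[38;2;35;35;50m[48;2;15;15;25m🬲[38;2;15;15;25m[48;2;35;35;50m🬎[38;2;35;35;50m[48;2;15;15;25m🬲[38;2;15;15;25m[48;2;35;35;50m🬎[0m
[38;2;15;15;25m[48;2;15;15;25m [38;2;15;15;25m[48;2;255;100;100m🬺[38;2;35;35;50m[48;2;15;15;25m▌[38;2;15;15;25m[48;2;15;15;25m [38;2;35;35;50m[48;2;15;15;25m▌[38;2;15;15;25m[48;2;15;15;25m [38;2;28;28;41m[48;2;255;100;100m🬆[38;2;255;100;100m[48;2;15;15;25m🬺[38;2;23;23;35m[48;2;255;100;100m🬬[38;2;15;15;25m[48;2;15;15;25m [0m
</frame>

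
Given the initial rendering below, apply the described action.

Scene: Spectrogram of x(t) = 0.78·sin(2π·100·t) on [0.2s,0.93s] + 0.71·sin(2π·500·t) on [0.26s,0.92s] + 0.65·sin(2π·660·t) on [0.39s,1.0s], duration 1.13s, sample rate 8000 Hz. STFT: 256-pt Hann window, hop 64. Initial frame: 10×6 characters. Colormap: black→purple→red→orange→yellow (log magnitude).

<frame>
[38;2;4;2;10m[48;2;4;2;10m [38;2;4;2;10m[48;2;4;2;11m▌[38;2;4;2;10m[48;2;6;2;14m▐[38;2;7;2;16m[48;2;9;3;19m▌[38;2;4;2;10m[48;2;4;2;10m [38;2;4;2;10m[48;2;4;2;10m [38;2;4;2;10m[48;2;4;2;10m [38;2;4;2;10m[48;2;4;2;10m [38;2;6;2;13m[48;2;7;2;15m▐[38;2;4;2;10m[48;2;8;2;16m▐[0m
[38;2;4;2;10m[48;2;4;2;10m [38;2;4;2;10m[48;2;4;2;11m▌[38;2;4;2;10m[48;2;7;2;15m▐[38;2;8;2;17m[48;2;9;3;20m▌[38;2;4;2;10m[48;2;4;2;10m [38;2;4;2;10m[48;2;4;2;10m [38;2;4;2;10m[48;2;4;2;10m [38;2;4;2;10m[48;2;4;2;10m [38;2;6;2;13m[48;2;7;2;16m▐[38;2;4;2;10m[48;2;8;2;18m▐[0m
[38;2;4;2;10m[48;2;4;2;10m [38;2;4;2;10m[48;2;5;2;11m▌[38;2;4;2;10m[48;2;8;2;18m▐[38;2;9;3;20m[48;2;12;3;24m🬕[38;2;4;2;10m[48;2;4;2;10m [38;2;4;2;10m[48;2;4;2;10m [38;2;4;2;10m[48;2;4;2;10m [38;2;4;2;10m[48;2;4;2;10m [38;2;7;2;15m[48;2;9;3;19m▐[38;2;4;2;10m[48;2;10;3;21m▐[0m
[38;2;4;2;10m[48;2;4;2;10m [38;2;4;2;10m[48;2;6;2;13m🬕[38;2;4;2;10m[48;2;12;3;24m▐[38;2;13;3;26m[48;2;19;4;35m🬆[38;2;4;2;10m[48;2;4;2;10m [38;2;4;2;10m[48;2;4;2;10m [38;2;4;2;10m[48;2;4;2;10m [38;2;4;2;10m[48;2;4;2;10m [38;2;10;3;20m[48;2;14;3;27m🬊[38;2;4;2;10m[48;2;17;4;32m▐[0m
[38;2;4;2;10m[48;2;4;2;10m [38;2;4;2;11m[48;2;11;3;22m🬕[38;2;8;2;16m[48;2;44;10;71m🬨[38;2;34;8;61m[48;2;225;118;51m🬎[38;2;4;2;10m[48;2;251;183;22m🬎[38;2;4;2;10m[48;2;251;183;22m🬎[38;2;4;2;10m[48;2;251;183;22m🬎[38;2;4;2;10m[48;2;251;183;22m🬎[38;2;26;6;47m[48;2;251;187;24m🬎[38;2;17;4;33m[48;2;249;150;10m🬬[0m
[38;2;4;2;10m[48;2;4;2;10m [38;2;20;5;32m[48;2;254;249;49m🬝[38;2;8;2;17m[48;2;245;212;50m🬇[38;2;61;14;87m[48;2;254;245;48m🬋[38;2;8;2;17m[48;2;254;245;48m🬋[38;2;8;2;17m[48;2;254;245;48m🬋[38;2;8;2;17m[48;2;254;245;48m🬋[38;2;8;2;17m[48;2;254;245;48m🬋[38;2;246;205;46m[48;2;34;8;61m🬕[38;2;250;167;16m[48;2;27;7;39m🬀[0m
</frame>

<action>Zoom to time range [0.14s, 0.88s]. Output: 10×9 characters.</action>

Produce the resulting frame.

<frame>
[38;2;4;2;10m[48;2;4;2;11m▌[38;2;5;2;12m[48;2;7;2;15m▌[38;2;4;2;10m[48;2;4;2;10m [38;2;8;2;16m[48;2;9;3;18m▐[38;2;4;2;10m[48;2;4;2;10m [38;2;4;2;10m[48;2;4;2;10m [38;2;4;2;10m[48;2;4;2;10m [38;2;4;2;10m[48;2;4;2;10m [38;2;4;2;10m[48;2;4;2;10m [38;2;4;2;10m[48;2;4;2;10m [0m
[38;2;4;2;10m[48;2;4;2;11m▌[38;2;5;2;12m[48;2;7;2;15m▌[38;2;4;2;10m[48;2;4;2;10m [38;2;9;3;19m[48;2;8;2;16m▌[38;2;4;2;10m[48;2;4;2;10m [38;2;4;2;10m[48;2;4;2;10m [38;2;4;2;10m[48;2;4;2;10m [38;2;4;2;10m[48;2;4;2;10m [38;2;4;2;10m[48;2;4;2;10m [38;2;4;2;10m[48;2;4;2;10m [0m
[38;2;4;2;10m[48;2;4;2;11m▌[38;2;5;2;13m[48;2;7;2;16m▌[38;2;4;2;10m[48;2;4;2;10m [38;2;8;2;17m[48;2;10;3;20m▐[38;2;4;2;10m[48;2;4;2;10m [38;2;4;2;10m[48;2;4;2;10m [38;2;4;2;10m[48;2;4;2;10m [38;2;4;2;10m[48;2;4;2;10m [38;2;4;2;10m[48;2;4;2;10m [38;2;4;2;10m[48;2;4;2;10m [0m
[38;2;4;2;10m[48;2;5;2;11m🬝[38;2;6;2;14m[48;2;8;2;18m▌[38;2;4;2;10m[48;2;4;2;10m [38;2;9;3;19m[48;2;11;3;22m▐[38;2;4;2;10m[48;2;4;2;10m [38;2;4;2;10m[48;2;4;2;10m [38;2;4;2;10m[48;2;4;2;10m [38;2;4;2;10m[48;2;4;2;10m [38;2;4;2;10m[48;2;4;2;10m [38;2;4;2;10m[48;2;4;2;10m [0m
[38;2;4;2;10m[48;2;5;2;11m▌[38;2;7;2;15m[48;2;11;3;21m▌[38;2;4;2;10m[48;2;4;2;10m [38;2;11;3;22m[48;2;14;4;27m🬨[38;2;4;2;10m[48;2;4;2;10m [38;2;4;2;10m[48;2;4;2;10m [38;2;4;2;10m[48;2;4;2;10m [38;2;4;2;10m[48;2;4;2;10m [38;2;4;2;10m[48;2;4;2;10m [38;2;4;2;10m[48;2;4;2;10m [0m
[38;2;4;2;10m[48;2;6;2;13m🬕[38;2;9;2;19m[48;2;15;3;28m▌[38;2;4;2;10m[48;2;4;2;10m [38;2;14;4;28m[48;2;19;4;35m🬊[38;2;4;2;10m[48;2;4;2;10m [38;2;4;2;10m[48;2;4;2;10m [38;2;4;2;10m[48;2;4;2;10m [38;2;4;2;10m[48;2;4;2;10m [38;2;4;2;10m[48;2;4;2;10m [38;2;4;2;10m[48;2;4;2;10m [0m
[38;2;4;2;10m[48;2;7;2;16m▌[38;2;17;4;32m[48;2;29;7;51m🬕[38;2;4;2;10m[48;2;4;2;10m [38;2;27;6;48m[48;2;43;10;75m🬎[38;2;4;2;10m[48;2;4;2;11m🬎[38;2;4;2;10m[48;2;4;2;11m🬎[38;2;4;2;10m[48;2;4;2;11m🬎[38;2;4;2;10m[48;2;4;2;11m🬎[38;2;4;2;10m[48;2;4;2;11m🬎[38;2;4;2;10m[48;2;4;2;11m🬎[0m
[38;2;5;2;13m[48;2;17;4;33m🬕[38;2;95;23;78m[48;2;254;242;47m🬝[38;2;4;2;11m[48;2;254;242;47m🬎[38;2;148;37;83m[48;2;251;213;39m🬂[38;2;15;4;28m[48;2;254;237;45m🬂[38;2;15;4;28m[48;2;254;237;45m🬂[38;2;15;4;28m[48;2;254;237;45m🬂[38;2;15;4;28m[48;2;254;237;45m🬂[38;2;15;4;28m[48;2;254;237;45m🬂[38;2;15;4;28m[48;2;254;237;45m🬂[0m
[38;2;12;3;24m[48;2;237;171;50m🬕[38;2;144;46;75m[48;2;254;249;49m🬎[38;2;48;12;51m[48;2;254;249;49m🬎[38;2;87;21;86m[48;2;254;249;49m🬎[38;2;48;12;51m[48;2;254;249;49m🬎[38;2;48;12;51m[48;2;254;249;49m🬎[38;2;48;12;51m[48;2;254;249;49m🬎[38;2;48;12;51m[48;2;254;249;49m🬎[38;2;48;12;51m[48;2;254;249;49m🬎[38;2;48;12;51m[48;2;254;249;49m🬎[0m
</frame>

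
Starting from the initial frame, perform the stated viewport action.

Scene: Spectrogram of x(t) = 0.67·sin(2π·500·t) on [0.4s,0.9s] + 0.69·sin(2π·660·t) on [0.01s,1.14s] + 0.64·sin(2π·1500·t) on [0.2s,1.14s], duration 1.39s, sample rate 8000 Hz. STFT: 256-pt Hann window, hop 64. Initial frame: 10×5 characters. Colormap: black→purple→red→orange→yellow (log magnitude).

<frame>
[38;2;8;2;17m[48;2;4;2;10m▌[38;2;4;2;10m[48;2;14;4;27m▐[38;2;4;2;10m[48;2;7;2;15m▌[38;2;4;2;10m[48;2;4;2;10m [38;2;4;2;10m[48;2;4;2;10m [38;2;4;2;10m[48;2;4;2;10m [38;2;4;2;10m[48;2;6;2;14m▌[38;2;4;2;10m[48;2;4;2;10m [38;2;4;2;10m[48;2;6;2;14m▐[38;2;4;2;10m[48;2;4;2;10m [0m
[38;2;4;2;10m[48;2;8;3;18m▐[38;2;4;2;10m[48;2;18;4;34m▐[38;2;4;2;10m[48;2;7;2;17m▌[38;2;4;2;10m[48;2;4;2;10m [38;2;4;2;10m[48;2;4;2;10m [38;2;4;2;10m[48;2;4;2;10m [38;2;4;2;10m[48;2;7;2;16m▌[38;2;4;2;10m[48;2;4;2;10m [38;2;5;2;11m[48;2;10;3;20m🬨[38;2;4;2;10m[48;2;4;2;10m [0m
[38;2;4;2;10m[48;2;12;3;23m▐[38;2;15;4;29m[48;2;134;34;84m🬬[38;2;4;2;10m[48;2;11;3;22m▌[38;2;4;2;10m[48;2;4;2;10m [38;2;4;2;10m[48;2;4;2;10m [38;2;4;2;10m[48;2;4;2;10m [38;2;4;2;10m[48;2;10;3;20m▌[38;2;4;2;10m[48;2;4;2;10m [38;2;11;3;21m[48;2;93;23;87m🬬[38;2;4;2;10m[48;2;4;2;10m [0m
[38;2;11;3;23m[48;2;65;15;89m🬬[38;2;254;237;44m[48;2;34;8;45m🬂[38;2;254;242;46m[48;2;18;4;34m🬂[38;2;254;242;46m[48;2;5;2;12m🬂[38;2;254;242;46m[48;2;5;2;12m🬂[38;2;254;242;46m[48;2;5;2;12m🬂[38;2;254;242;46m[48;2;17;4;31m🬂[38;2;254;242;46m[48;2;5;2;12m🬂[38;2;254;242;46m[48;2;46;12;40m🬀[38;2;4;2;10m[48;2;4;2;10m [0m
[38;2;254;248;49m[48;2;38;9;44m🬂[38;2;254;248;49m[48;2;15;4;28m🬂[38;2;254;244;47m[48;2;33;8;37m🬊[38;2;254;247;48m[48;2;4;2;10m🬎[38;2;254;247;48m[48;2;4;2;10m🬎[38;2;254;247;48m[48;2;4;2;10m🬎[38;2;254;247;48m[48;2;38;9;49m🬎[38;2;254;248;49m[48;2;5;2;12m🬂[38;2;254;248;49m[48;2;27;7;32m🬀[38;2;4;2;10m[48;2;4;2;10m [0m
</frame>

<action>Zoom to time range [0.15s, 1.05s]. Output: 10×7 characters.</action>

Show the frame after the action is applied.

<frame>
[38;2;11;3;21m[48;2;13;3;25m▐[38;2;4;2;10m[48;2;4;2;10m [38;2;4;2;10m[48;2;7;2;15m▌[38;2;4;2;10m[48;2;4;2;10m [38;2;4;2;10m[48;2;4;2;10m [38;2;4;2;10m[48;2;4;2;10m [38;2;4;2;10m[48;2;4;2;10m [38;2;4;2;10m[48;2;4;2;10m [38;2;4;2;10m[48;2;7;2;15m▌[38;2;4;2;10m[48;2;4;2;10m [0m
[38;2;12;3;24m[48;2;15;4;28m▐[38;2;4;2;10m[48;2;4;2;10m [38;2;4;2;10m[48;2;7;2;15m▌[38;2;4;2;10m[48;2;4;2;10m [38;2;4;2;10m[48;2;4;2;10m [38;2;4;2;10m[48;2;4;2;10m [38;2;4;2;10m[48;2;4;2;10m [38;2;4;2;10m[48;2;4;2;10m [38;2;4;2;10m[48;2;7;2;15m▌[38;2;4;2;10m[48;2;4;2;10m [0m
[38;2;16;4;30m[48;2;20;5;38m🬨[38;2;4;2;10m[48;2;4;2;10m [38;2;4;2;10m[48;2;8;2;17m▌[38;2;4;2;10m[48;2;4;2;10m [38;2;4;2;10m[48;2;4;2;10m [38;2;4;2;10m[48;2;4;2;10m [38;2;4;2;10m[48;2;4;2;10m [38;2;4;2;10m[48;2;4;2;10m [38;2;4;2;10m[48;2;8;2;17m▌[38;2;4;2;10m[48;2;4;2;10m [0m
[38;2;28;6;51m[48;2;53;12;83m🬎[38;2;4;2;10m[48;2;4;2;10m [38;2;4;2;10m[48;2;10;3;21m▌[38;2;4;2;10m[48;2;4;2;10m [38;2;4;2;10m[48;2;4;2;10m [38;2;4;2;10m[48;2;4;2;10m [38;2;4;2;10m[48;2;4;2;10m [38;2;4;2;10m[48;2;4;2;10m [38;2;4;2;10m[48;2;10;3;21m▌[38;2;4;2;10m[48;2;4;2;10m [0m
[38;2;247;174;27m[48;2;68;16;88m🬎[38;2;252;207;32m[48;2;4;2;10m🬎[38;2;252;207;32m[48;2;12;3;24m🬎[38;2;252;207;32m[48;2;4;2;10m🬎[38;2;252;207;32m[48;2;4;2;10m🬎[38;2;252;207;32m[48;2;4;2;10m🬎[38;2;252;207;32m[48;2;4;2;10m🬎[38;2;252;207;32m[48;2;4;2;10m🬎[38;2;252;207;32m[48;2;12;3;24m🬎[38;2;252;207;32m[48;2;4;2;10m🬎[0m
[38;2;34;7;60m[48;2;254;248;49m🬎[38;2;6;2;14m[48;2;254;248;49m🬎[38;2;20;5;37m[48;2;254;248;49m🬎[38;2;6;2;14m[48;2;254;248;49m🬎[38;2;6;2;14m[48;2;254;248;49m🬎[38;2;6;2;14m[48;2;254;248;49m🬎[38;2;6;2;14m[48;2;254;248;49m🬎[38;2;6;2;14m[48;2;254;248;49m🬎[38;2;20;5;37m[48;2;254;249;49m🬎[38;2;6;2;14m[48;2;254;248;49m🬎[0m
[38;2;24;6;44m[48;2;19;5;36m▌[38;2;12;3;23m[48;2;4;2;10m🬂[38;2;254;246;48m[48;2;47;12;42m🬁[38;2;254;246;48m[48;2;4;2;10m🬂[38;2;254;246;48m[48;2;4;2;10m🬂[38;2;254;246;48m[48;2;4;2;10m🬂[38;2;254;246;48m[48;2;4;2;10m🬂[38;2;254;246;48m[48;2;4;2;10m🬂[38;2;253;237;44m[48;2;57;14;49m🬂[38;2;12;3;23m[48;2;4;2;10m🬂[0m
</frame>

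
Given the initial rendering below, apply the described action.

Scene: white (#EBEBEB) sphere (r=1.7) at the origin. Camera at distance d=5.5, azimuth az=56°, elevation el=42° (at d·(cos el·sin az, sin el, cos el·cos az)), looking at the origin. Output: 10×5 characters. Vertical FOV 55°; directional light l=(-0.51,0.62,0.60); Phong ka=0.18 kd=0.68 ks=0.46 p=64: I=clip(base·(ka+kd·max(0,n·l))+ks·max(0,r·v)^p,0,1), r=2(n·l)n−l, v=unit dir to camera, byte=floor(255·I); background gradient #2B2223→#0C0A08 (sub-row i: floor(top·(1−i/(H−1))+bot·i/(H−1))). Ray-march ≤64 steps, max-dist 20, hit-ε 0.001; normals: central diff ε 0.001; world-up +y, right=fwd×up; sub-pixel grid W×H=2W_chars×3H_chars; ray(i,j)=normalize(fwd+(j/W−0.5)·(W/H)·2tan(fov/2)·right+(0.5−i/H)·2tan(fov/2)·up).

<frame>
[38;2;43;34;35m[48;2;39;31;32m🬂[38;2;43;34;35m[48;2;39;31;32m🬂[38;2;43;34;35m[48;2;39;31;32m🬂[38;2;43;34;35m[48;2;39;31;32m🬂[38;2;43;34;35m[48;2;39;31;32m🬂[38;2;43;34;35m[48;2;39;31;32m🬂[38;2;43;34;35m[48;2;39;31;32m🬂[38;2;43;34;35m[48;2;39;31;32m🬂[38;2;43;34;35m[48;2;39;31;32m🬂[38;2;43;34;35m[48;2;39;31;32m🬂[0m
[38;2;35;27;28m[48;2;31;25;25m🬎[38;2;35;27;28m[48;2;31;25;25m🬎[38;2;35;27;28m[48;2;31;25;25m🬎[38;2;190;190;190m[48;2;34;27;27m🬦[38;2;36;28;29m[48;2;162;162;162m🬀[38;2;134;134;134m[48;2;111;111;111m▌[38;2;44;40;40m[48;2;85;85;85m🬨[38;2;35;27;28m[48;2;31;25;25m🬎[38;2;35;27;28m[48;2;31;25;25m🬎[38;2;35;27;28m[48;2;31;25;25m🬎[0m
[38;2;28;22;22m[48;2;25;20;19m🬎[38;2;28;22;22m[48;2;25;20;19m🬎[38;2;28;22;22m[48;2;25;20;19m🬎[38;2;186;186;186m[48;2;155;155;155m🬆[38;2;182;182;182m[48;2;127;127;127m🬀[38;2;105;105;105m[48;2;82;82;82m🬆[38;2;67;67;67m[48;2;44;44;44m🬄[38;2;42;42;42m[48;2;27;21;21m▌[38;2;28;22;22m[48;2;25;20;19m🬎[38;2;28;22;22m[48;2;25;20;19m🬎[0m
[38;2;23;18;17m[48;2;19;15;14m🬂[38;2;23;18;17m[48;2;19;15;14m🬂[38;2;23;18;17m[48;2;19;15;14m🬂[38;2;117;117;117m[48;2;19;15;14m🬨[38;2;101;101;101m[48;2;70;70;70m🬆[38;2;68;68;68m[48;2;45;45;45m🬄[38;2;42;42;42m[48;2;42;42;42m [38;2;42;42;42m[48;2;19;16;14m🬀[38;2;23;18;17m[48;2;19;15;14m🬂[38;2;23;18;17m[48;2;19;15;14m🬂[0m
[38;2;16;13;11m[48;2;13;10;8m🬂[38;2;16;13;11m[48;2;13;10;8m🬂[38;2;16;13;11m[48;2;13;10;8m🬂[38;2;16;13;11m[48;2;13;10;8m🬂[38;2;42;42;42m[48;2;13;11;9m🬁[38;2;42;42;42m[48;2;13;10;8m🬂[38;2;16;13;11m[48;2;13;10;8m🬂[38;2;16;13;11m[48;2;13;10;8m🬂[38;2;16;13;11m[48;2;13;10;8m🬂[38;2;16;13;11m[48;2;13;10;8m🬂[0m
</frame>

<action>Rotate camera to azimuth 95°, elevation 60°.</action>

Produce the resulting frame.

<frame>
[38;2;43;34;35m[48;2;39;31;32m🬂[38;2;43;34;35m[48;2;39;31;32m🬂[38;2;43;34;35m[48;2;39;31;32m🬂[38;2;43;34;35m[48;2;39;31;32m🬂[38;2;43;34;35m[48;2;39;31;32m🬂[38;2;43;34;35m[48;2;39;31;32m🬂[38;2;43;34;35m[48;2;39;31;32m🬂[38;2;43;34;35m[48;2;39;31;32m🬂[38;2;43;34;35m[48;2;39;31;32m🬂[38;2;43;34;35m[48;2;39;31;32m🬂[0m
[38;2;35;27;28m[48;2;31;25;25m🬎[38;2;35;27;28m[48;2;31;25;25m🬎[38;2;35;27;28m[48;2;31;25;25m🬎[38;2;185;185;185m[48;2;34;27;27m🬦[38;2;36;28;29m[48;2;187;187;187m🬀[38;2;158;158;158m[48;2;127;127;127m🬆[38;2;36;28;29m[48;2;98;98;98m🬂[38;2;35;27;28m[48;2;31;25;25m🬎[38;2;35;27;28m[48;2;31;25;25m🬎[38;2;35;27;28m[48;2;31;25;25m🬎[0m
[38;2;28;22;22m[48;2;25;20;19m🬎[38;2;28;22;22m[48;2;25;20;19m🬎[38;2;28;22;22m[48;2;25;20;19m🬎[38;2;154;154;154m[48;2;121;121;121m🬆[38;2;127;127;127m[48;2;97;97;97m🬆[38;2;100;100;100m[48;2;69;69;69m🬆[38;2;69;69;69m[48;2;42;42;42m🬆[38;2;42;42;42m[48;2;27;21;21m▌[38;2;28;22;22m[48;2;25;20;19m🬎[38;2;28;22;22m[48;2;25;20;19m🬎[0m
[38;2;23;18;17m[48;2;19;15;14m🬂[38;2;23;18;17m[48;2;19;15;14m🬂[38;2;23;18;17m[48;2;19;15;14m🬂[38;2;82;82;82m[48;2;26;24;23m🬊[38;2;71;71;71m[48;2;44;44;44m🬂[38;2;52;52;52m[48;2;42;42;42m🬀[38;2;42;42;42m[48;2;42;42;42m [38;2;42;42;42m[48;2;19;16;14m🬀[38;2;23;18;17m[48;2;19;15;14m🬂[38;2;23;18;17m[48;2;19;15;14m🬂[0m
[38;2;16;13;11m[48;2;13;10;8m🬂[38;2;16;13;11m[48;2;13;10;8m🬂[38;2;16;13;11m[48;2;13;10;8m🬂[38;2;16;13;11m[48;2;13;10;8m🬂[38;2;42;42;42m[48;2;13;11;9m🬁[38;2;42;42;42m[48;2;13;10;8m🬂[38;2;16;13;11m[48;2;13;10;8m🬂[38;2;16;13;11m[48;2;13;10;8m🬂[38;2;16;13;11m[48;2;13;10;8m🬂[38;2;16;13;11m[48;2;13;10;8m🬂[0m
</frame>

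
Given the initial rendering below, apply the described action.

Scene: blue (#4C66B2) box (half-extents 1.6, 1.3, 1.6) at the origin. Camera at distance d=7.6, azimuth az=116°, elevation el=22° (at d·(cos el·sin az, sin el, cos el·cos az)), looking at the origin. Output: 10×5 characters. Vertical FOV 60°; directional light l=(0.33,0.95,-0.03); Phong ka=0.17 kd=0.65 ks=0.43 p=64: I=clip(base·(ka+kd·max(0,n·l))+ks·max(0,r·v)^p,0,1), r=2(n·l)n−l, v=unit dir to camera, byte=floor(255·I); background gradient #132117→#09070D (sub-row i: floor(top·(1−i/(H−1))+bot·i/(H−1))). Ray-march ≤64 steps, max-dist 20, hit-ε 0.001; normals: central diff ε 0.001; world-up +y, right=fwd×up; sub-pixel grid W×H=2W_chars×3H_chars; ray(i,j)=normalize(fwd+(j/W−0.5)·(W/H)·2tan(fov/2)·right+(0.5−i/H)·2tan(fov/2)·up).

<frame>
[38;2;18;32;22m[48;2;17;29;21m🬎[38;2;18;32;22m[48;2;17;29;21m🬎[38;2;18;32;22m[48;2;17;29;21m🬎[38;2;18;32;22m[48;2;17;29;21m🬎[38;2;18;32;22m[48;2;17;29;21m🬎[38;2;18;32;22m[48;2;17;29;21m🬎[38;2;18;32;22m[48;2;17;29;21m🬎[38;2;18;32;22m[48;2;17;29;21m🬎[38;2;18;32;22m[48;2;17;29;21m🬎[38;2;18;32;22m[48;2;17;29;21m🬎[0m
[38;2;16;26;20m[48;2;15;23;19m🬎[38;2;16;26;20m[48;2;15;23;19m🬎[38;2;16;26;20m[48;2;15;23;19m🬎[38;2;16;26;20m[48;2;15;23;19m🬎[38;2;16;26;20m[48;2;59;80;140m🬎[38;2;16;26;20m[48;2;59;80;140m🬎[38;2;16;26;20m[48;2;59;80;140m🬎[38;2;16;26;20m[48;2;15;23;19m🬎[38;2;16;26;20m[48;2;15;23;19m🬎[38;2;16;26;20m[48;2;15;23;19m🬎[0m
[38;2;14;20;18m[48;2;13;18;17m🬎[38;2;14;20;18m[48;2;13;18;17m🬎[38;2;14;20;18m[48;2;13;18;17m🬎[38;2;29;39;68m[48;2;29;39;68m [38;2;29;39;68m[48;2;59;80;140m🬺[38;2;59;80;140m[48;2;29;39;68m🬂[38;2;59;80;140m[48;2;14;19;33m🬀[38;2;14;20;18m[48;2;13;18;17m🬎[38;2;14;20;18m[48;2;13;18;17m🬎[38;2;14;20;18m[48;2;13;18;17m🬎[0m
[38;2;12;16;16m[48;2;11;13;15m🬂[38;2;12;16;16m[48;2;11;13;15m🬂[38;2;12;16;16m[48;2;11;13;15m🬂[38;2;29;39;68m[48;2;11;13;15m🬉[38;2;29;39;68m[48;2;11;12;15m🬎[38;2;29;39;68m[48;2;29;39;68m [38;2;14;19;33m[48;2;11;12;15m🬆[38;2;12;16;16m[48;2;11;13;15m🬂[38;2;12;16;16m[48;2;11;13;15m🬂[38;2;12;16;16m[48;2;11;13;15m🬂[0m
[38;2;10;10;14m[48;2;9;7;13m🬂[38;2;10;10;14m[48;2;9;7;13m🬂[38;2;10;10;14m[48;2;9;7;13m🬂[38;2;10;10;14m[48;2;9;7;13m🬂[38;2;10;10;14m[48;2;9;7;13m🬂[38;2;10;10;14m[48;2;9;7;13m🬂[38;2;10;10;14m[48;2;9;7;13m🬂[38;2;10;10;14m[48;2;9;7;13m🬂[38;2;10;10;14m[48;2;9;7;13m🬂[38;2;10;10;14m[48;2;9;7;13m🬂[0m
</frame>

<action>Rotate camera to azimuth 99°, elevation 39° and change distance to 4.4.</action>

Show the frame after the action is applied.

<frame>
[38;2;18;32;22m[48;2;17;29;21m🬎[38;2;18;32;22m[48;2;17;29;21m🬎[38;2;18;32;22m[48;2;17;29;21m🬎[38;2;18;31;22m[48;2;59;80;140m🬝[38;2;59;80;140m[48;2;18;31;22m🬏[38;2;18;32;22m[48;2;17;29;21m🬎[38;2;18;32;22m[48;2;17;29;21m🬎[38;2;18;32;22m[48;2;17;29;21m🬎[38;2;18;32;22m[48;2;17;29;21m🬎[38;2;18;32;22m[48;2;17;29;21m🬎[0m
[38;2;16;26;20m[48;2;15;23;19m🬎[38;2;15;25;19m[48;2;59;80;140m🬝[38;2;16;27;20m[48;2;59;80;140m🬂[38;2;59;80;140m[48;2;59;80;140m [38;2;59;80;140m[48;2;59;80;140m [38;2;59;80;140m[48;2;59;80;140m [38;2;59;80;140m[48;2;59;80;140m [38;2;59;80;140m[48;2;59;80;140m [38;2;59;80;140m[48;2;15;25;19m🬏[38;2;16;26;20m[48;2;15;23;19m🬎[0m
[38;2;29;39;68m[48;2;13;19;17m🬇[38;2;59;80;140m[48;2;29;39;68m🬂[38;2;59;80;140m[48;2;29;39;68m🬊[38;2;59;80;140m[48;2;29;39;68m🬎[38;2;59;80;140m[48;2;29;39;68m🬎[38;2;59;80;140m[48;2;29;39;68m🬎[38;2;59;80;140m[48;2;29;39;68m🬎[38;2;59;80;140m[48;2;29;39;68m🬬[38;2;59;80;140m[48;2;14;21;18m🬺[38;2;14;20;18m[48;2;13;18;17m🬎[0m
[38;2;12;16;16m[48;2;11;13;15m🬂[38;2;29;39;68m[48;2;11;12;15m🬊[38;2;29;39;68m[48;2;29;39;68m [38;2;29;39;68m[48;2;29;39;68m [38;2;29;39;68m[48;2;29;39;68m [38;2;29;39;68m[48;2;29;39;68m [38;2;29;39;68m[48;2;29;39;68m [38;2;29;39;68m[48;2;29;39;68m [38;2;29;39;68m[48;2;11;12;15m🬝[38;2;12;16;16m[48;2;11;13;15m🬂[0m
[38;2;10;10;14m[48;2;9;7;13m🬂[38;2;10;10;14m[48;2;9;7;13m🬂[38;2;29;39;68m[48;2;9;7;13m🬊[38;2;29;39;68m[48;2;9;7;13m🬎[38;2;29;39;68m[48;2;10;12;21m🬎[38;2;29;39;68m[48;2;29;39;68m [38;2;29;39;68m[48;2;29;39;68m [38;2;29;39;68m[48;2;29;39;68m [38;2;29;39;68m[48;2;9;8;13m🬀[38;2;10;10;14m[48;2;9;7;13m🬂[0m
</frame>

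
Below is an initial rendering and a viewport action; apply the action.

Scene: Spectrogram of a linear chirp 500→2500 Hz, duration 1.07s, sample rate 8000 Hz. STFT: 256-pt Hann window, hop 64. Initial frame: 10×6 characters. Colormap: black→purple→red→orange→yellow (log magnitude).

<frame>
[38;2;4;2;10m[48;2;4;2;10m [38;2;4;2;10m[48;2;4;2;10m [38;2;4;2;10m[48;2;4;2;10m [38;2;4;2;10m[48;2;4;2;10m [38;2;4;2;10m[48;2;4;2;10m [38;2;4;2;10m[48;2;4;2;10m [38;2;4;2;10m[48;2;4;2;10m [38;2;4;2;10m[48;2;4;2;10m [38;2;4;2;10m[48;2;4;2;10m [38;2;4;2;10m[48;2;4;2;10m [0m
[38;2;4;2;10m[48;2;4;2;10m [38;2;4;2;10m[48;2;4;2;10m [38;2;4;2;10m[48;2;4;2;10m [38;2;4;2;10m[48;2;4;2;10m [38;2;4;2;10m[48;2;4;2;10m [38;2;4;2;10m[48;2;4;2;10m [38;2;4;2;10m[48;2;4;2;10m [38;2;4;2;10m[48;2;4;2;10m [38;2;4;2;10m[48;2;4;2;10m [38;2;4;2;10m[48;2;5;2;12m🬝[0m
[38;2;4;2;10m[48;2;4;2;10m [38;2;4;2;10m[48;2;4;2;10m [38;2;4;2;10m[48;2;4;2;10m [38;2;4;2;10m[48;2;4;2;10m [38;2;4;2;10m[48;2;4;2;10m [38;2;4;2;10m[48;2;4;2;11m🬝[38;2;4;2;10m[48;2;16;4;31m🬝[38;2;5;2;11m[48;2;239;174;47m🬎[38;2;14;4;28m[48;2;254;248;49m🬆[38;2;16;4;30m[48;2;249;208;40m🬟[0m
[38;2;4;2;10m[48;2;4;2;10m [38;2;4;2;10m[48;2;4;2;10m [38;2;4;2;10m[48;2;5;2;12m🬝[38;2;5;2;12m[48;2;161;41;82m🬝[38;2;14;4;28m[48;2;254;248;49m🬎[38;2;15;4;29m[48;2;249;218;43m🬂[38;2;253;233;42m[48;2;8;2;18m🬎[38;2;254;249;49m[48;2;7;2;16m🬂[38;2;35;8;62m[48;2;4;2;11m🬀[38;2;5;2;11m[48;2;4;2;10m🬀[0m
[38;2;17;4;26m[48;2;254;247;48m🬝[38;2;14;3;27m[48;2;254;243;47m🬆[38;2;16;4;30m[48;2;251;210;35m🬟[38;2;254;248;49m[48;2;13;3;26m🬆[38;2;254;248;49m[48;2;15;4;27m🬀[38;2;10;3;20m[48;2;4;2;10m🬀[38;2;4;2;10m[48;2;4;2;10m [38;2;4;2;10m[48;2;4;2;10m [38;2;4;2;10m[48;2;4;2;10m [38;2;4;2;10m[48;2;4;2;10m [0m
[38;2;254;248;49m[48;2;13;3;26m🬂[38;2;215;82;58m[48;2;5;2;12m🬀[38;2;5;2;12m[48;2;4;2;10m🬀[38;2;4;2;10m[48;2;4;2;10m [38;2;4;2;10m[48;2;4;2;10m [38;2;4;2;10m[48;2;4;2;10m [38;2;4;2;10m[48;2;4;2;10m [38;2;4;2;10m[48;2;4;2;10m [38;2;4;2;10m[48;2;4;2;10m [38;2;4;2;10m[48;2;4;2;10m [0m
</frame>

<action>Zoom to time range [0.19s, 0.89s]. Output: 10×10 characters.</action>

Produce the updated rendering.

<frame>
[38;2;4;2;10m[48;2;4;2;10m [38;2;4;2;10m[48;2;4;2;10m [38;2;4;2;10m[48;2;4;2;10m [38;2;4;2;10m[48;2;4;2;10m [38;2;4;2;10m[48;2;4;2;10m [38;2;4;2;10m[48;2;4;2;10m [38;2;4;2;10m[48;2;4;2;10m [38;2;4;2;10m[48;2;4;2;10m [38;2;4;2;10m[48;2;4;2;10m [38;2;4;2;10m[48;2;4;2;10m [0m
[38;2;4;2;10m[48;2;4;2;10m [38;2;4;2;10m[48;2;4;2;10m [38;2;4;2;10m[48;2;4;2;10m [38;2;4;2;10m[48;2;4;2;10m [38;2;4;2;10m[48;2;4;2;10m [38;2;4;2;10m[48;2;4;2;10m [38;2;4;2;10m[48;2;4;2;10m [38;2;4;2;10m[48;2;4;2;10m [38;2;4;2;10m[48;2;4;2;10m [38;2;4;2;10m[48;2;4;2;10m [0m
[38;2;4;2;10m[48;2;4;2;10m [38;2;4;2;10m[48;2;4;2;10m [38;2;4;2;10m[48;2;4;2;10m [38;2;4;2;10m[48;2;4;2;10m [38;2;4;2;10m[48;2;4;2;10m [38;2;4;2;10m[48;2;4;2;10m [38;2;4;2;10m[48;2;4;2;10m [38;2;4;2;10m[48;2;4;2;10m [38;2;4;2;10m[48;2;4;2;10m [38;2;4;2;10m[48;2;4;2;10m [0m
[38;2;4;2;10m[48;2;4;2;10m [38;2;4;2;10m[48;2;4;2;10m [38;2;4;2;10m[48;2;4;2;10m [38;2;4;2;10m[48;2;4;2;10m [38;2;4;2;10m[48;2;4;2;10m [38;2;4;2;10m[48;2;4;2;10m [38;2;4;2;10m[48;2;4;2;10m [38;2;4;2;10m[48;2;4;2;10m [38;2;4;2;10m[48;2;4;2;10m [38;2;4;2;10m[48;2;5;2;11m🬝[0m
[38;2;4;2;10m[48;2;4;2;10m [38;2;4;2;10m[48;2;4;2;10m [38;2;4;2;10m[48;2;4;2;10m [38;2;4;2;10m[48;2;4;2;10m [38;2;4;2;10m[48;2;4;2;10m [38;2;4;2;10m[48;2;4;2;10m [38;2;4;2;10m[48;2;5;2;12m🬝[38;2;4;2;11m[48;2;15;4;29m🬝[38;2;17;4;28m[48;2;253;217;36m🬝[38;2;11;3;23m[48;2;248;207;41m🬆[0m
[38;2;4;2;10m[48;2;4;2;10m [38;2;4;2;10m[48;2;4;2;10m [38;2;4;2;10m[48;2;4;2;10m [38;2;4;2;10m[48;2;5;2;12m🬝[38;2;4;2;11m[48;2;16;4;30m🬝[38;2;20;5;30m[48;2;253;220;38m🬝[38;2;23;5;42m[48;2;254;245;48m🬆[38;2;253;228;40m[48;2;69;17;77m🬜[38;2;253;233;42m[48;2;21;5;38m🬆[38;2;253;219;37m[48;2;20;5;30m🬀[0m
[38;2;4;2;10m[48;2;6;2;13m🬝[38;2;5;2;13m[48;2;31;7;55m🬝[38;2;11;3;22m[48;2;239;174;47m🬎[38;2;21;5;39m[48;2;253;223;39m🬂[38;2;249;217;44m[48;2;89;23;56m🬎[38;2;254;248;49m[48;2;55;14;36m🬂[38;2;253;216;36m[48;2;17;4;28m🬀[38;2;10;3;20m[48;2;4;2;11m🬀[38;2;5;2;11m[48;2;4;2;10m🬀[38;2;4;2;10m[48;2;4;2;10m [0m
[38;2;22;5;40m[48;2;253;225;39m🬂[38;2;250;219;42m[48;2;23;5;41m🬎[38;2;254;249;49m[48;2;53;14;34m🬂[38;2;206;65;70m[48;2;7;2;15m🬀[38;2;7;2;16m[48;2;4;2;10m🬀[38;2;4;2;11m[48;2;4;2;10m🬀[38;2;4;2;10m[48;2;4;2;10m [38;2;4;2;10m[48;2;4;2;10m [38;2;4;2;10m[48;2;4;2;10m [38;2;4;2;10m[48;2;4;2;10m [0m
[38;2;34;8;60m[48;2;5;2;12m🬀[38;2;6;2;13m[48;2;4;2;10m🬀[38;2;4;2;11m[48;2;4;2;10m🬀[38;2;4;2;10m[48;2;4;2;10m [38;2;4;2;10m[48;2;4;2;10m [38;2;4;2;10m[48;2;4;2;10m [38;2;4;2;10m[48;2;4;2;10m [38;2;4;2;10m[48;2;4;2;10m [38;2;4;2;10m[48;2;4;2;10m [38;2;4;2;10m[48;2;4;2;10m [0m
[38;2;4;2;10m[48;2;4;2;10m [38;2;4;2;10m[48;2;4;2;10m [38;2;4;2;10m[48;2;4;2;10m [38;2;4;2;10m[48;2;4;2;10m [38;2;4;2;10m[48;2;4;2;10m [38;2;4;2;10m[48;2;4;2;10m [38;2;4;2;10m[48;2;4;2;10m [38;2;4;2;10m[48;2;4;2;10m [38;2;4;2;10m[48;2;4;2;10m [38;2;4;2;10m[48;2;4;2;10m [0m
</frame>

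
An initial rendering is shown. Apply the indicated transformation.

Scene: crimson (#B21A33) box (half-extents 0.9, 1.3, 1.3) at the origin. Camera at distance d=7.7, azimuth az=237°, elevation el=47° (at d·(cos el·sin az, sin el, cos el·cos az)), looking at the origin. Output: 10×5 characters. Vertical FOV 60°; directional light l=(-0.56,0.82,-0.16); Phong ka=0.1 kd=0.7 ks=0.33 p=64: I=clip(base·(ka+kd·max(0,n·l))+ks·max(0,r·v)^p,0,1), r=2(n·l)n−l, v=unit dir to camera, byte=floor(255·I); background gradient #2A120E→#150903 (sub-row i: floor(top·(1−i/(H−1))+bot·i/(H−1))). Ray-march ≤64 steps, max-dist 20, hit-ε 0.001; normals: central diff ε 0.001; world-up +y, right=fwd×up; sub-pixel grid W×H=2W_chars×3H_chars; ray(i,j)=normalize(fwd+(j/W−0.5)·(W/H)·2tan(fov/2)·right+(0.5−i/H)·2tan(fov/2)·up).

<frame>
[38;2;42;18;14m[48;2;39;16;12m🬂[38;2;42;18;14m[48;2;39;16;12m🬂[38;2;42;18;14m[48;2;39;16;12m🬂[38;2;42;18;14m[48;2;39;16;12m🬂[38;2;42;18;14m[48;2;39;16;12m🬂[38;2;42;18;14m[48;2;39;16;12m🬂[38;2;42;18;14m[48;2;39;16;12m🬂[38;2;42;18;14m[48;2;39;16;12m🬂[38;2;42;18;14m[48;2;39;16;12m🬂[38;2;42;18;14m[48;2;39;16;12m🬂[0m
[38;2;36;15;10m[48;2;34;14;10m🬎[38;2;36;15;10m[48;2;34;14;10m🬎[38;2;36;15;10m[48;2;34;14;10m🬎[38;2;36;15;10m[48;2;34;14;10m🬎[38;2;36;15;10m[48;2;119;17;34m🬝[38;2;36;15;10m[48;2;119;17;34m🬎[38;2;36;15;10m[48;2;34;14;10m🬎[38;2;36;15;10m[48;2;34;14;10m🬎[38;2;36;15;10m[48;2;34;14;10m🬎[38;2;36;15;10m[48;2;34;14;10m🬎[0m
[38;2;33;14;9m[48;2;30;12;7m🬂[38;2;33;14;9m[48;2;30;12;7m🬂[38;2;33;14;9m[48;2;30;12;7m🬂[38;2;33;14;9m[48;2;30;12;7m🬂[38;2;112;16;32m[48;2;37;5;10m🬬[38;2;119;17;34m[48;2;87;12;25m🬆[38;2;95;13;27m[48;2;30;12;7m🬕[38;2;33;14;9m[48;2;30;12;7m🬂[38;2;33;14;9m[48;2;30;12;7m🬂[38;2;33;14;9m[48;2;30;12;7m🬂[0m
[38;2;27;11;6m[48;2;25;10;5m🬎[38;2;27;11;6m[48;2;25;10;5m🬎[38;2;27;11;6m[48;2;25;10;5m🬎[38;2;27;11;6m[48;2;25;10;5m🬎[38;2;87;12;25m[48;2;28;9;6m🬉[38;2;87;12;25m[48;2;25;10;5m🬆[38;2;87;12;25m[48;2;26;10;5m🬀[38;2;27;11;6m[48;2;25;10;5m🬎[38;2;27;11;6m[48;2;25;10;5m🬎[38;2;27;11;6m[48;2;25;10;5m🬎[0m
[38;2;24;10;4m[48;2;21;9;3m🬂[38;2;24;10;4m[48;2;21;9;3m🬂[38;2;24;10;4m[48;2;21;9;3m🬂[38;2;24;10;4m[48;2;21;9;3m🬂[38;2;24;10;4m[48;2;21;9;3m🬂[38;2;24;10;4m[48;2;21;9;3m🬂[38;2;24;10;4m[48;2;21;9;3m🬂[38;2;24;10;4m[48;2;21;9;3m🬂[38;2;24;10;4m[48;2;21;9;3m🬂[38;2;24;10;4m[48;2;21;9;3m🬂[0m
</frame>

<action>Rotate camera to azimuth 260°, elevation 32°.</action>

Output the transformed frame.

<frame>
[38;2;42;18;14m[48;2;39;16;12m🬂[38;2;42;18;14m[48;2;39;16;12m🬂[38;2;42;18;14m[48;2;39;16;12m🬂[38;2;42;18;14m[48;2;39;16;12m🬂[38;2;42;18;14m[48;2;39;16;12m🬂[38;2;42;18;14m[48;2;39;16;12m🬂[38;2;42;18;14m[48;2;39;16;12m🬂[38;2;42;18;14m[48;2;39;16;12m🬂[38;2;42;18;14m[48;2;39;16;12m🬂[38;2;42;18;14m[48;2;39;16;12m🬂[0m
[38;2;36;15;10m[48;2;34;14;10m🬎[38;2;36;15;10m[48;2;34;14;10m🬎[38;2;36;15;10m[48;2;34;14;10m🬎[38;2;36;15;10m[48;2;34;14;10m🬎[38;2;36;15;10m[48;2;119;17;34m🬎[38;2;36;15;10m[48;2;119;17;34m🬎[38;2;119;17;34m[48;2;36;15;10m🬏[38;2;36;15;10m[48;2;34;14;10m🬎[38;2;36;15;10m[48;2;34;14;10m🬎[38;2;36;15;10m[48;2;34;14;10m🬎[0m
[38;2;33;14;9m[48;2;30;12;7m🬂[38;2;33;14;9m[48;2;30;12;7m🬂[38;2;33;14;9m[48;2;30;12;7m🬂[38;2;33;14;9m[48;2;30;12;7m🬂[38;2;119;17;34m[48;2;87;12;25m🬂[38;2;119;17;34m[48;2;87;12;25m🬂[38;2;97;13;28m[48;2;31;13;8m▌[38;2;33;14;9m[48;2;30;12;7m🬂[38;2;33;14;9m[48;2;30;12;7m🬂[38;2;33;14;9m[48;2;30;12;7m🬂[0m
[38;2;27;11;6m[48;2;25;10;5m🬎[38;2;27;11;6m[48;2;25;10;5m🬎[38;2;27;11;6m[48;2;25;10;5m🬎[38;2;27;11;6m[48;2;25;10;5m🬎[38;2;87;12;25m[48;2;25;10;5m🬎[38;2;87;12;25m[48;2;25;10;5m🬎[38;2;87;12;25m[48;2;26;10;5m🬀[38;2;27;11;6m[48;2;25;10;5m🬎[38;2;27;11;6m[48;2;25;10;5m🬎[38;2;27;11;6m[48;2;25;10;5m🬎[0m
[38;2;24;10;4m[48;2;21;9;3m🬂[38;2;24;10;4m[48;2;21;9;3m🬂[38;2;24;10;4m[48;2;21;9;3m🬂[38;2;24;10;4m[48;2;21;9;3m🬂[38;2;24;10;4m[48;2;21;9;3m🬂[38;2;24;10;4m[48;2;21;9;3m🬂[38;2;24;10;4m[48;2;21;9;3m🬂[38;2;24;10;4m[48;2;21;9;3m🬂[38;2;24;10;4m[48;2;21;9;3m🬂[38;2;24;10;4m[48;2;21;9;3m🬂[0m
</frame>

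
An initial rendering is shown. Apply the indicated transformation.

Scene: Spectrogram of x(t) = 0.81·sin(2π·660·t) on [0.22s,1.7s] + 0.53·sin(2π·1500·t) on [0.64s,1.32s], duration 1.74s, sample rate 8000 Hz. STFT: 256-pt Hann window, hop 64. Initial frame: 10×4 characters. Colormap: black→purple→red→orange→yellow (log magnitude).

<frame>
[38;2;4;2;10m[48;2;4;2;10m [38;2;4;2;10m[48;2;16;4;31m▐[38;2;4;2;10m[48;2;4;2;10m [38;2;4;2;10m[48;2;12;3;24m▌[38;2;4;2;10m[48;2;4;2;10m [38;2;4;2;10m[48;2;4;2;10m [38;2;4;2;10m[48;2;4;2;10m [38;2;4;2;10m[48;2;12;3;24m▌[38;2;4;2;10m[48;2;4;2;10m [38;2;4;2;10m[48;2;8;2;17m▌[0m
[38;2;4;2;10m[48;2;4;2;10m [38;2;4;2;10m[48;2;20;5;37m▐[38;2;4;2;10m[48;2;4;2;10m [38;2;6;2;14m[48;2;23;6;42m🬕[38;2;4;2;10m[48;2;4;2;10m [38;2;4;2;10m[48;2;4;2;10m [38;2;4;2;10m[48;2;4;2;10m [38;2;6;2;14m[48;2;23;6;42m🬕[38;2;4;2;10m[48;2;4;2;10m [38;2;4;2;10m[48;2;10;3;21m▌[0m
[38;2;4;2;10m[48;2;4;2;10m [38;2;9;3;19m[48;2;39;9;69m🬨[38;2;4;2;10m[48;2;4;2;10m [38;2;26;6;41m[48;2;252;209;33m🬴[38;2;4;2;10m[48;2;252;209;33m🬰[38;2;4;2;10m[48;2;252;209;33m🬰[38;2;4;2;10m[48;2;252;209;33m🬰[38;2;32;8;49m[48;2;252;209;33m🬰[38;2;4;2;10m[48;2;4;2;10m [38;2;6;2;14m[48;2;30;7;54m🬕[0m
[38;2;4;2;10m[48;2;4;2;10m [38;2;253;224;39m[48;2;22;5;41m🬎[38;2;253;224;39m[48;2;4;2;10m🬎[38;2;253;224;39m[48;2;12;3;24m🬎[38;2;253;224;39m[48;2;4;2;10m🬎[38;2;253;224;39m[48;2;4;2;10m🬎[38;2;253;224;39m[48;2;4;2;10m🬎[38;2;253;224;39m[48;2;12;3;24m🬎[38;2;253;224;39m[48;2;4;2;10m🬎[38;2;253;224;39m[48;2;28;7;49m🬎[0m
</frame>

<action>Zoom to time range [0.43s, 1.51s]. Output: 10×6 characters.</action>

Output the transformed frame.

<frame>
[38;2;4;2;10m[48;2;4;2;10m [38;2;4;2;10m[48;2;11;3;22m▌[38;2;4;2;10m[48;2;4;2;10m [38;2;4;2;10m[48;2;4;2;10m [38;2;4;2;10m[48;2;4;2;10m [38;2;4;2;10m[48;2;4;2;10m [38;2;4;2;10m[48;2;4;2;10m [38;2;4;2;10m[48;2;4;2;10m [38;2;4;2;10m[48;2;11;3;22m▐[38;2;4;2;10m[48;2;4;2;10m [0m
[38;2;4;2;10m[48;2;4;2;10m [38;2;4;2;10m[48;2;13;3;26m▌[38;2;4;2;10m[48;2;4;2;10m [38;2;4;2;10m[48;2;4;2;10m [38;2;4;2;10m[48;2;4;2;10m [38;2;4;2;10m[48;2;4;2;10m [38;2;4;2;10m[48;2;4;2;10m [38;2;4;2;10m[48;2;4;2;10m [38;2;4;2;10m[48;2;13;3;26m▐[38;2;4;2;10m[48;2;4;2;10m [0m
[38;2;4;2;10m[48;2;4;2;10m [38;2;4;2;10m[48;2;21;5;39m▌[38;2;4;2;10m[48;2;5;2;12m🬬[38;2;4;2;10m[48;2;4;2;10m [38;2;4;2;10m[48;2;4;2;10m [38;2;4;2;10m[48;2;4;2;10m [38;2;4;2;10m[48;2;4;2;10m [38;2;4;2;10m[48;2;4;2;10m [38;2;4;2;11m[48;2;21;5;39m▐[38;2;4;2;10m[48;2;4;2;10m [0m
[38;2;4;2;10m[48;2;4;2;10m [38;2;13;3;25m[48;2;227;124;50m🬕[38;2;5;2;12m[48;2;252;209;33m🬎[38;2;5;2;11m[48;2;252;209;33m🬎[38;2;5;2;11m[48;2;252;209;33m🬎[38;2;5;2;11m[48;2;252;209;33m🬎[38;2;5;2;11m[48;2;252;209;33m🬎[38;2;5;2;11m[48;2;252;209;33m🬎[38;2;14;3;27m[48;2;227;133;54m🬨[38;2;4;2;10m[48;2;4;2;10m [0m
[38;2;4;2;10m[48;2;252;199;29m🬎[38;2;24;6;42m[48;2;252;199;29m🬎[38;2;4;2;11m[48;2;252;199;29m🬎[38;2;4;2;10m[48;2;252;199;29m🬎[38;2;4;2;10m[48;2;252;199;29m🬎[38;2;4;2;10m[48;2;252;199;29m🬎[38;2;4;2;10m[48;2;252;199;29m🬎[38;2;4;2;10m[48;2;252;199;29m🬎[38;2;25;6;43m[48;2;252;199;29m🬎[38;2;4;2;10m[48;2;252;199;29m🬎[0m
[38;2;254;249;49m[48;2;4;2;10m🬂[38;2;254;249;49m[48;2;12;3;23m🬂[38;2;254;249;49m[48;2;4;2;10m🬂[38;2;254;249;49m[48;2;4;2;10m🬂[38;2;254;249;49m[48;2;4;2;10m🬂[38;2;254;249;49m[48;2;4;2;10m🬂[38;2;254;249;49m[48;2;4;2;10m🬂[38;2;254;249;49m[48;2;4;2;10m🬂[38;2;254;249;49m[48;2;12;3;24m🬂[38;2;254;249;49m[48;2;4;2;10m🬂[0m
</frame>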